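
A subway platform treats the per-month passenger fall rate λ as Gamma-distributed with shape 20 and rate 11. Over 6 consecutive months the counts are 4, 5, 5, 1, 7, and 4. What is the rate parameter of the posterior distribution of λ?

17

Total count: 4 + 5 + 5 + 1 + 7 + 4 = 26.
Total exposure: 6 months.
By Gamma–Poisson conjugacy, the posterior is Gamma(α + Σx, β + Σt) = Gamma(20 + 26, 11 + 6) = Gamma(46, 17).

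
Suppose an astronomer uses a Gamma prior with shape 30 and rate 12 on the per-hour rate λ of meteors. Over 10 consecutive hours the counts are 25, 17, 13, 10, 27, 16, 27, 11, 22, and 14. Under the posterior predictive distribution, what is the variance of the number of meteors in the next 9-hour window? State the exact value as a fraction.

14787/121

Total count: 25 + 17 + 13 + 10 + 27 + 16 + 27 + 11 + 22 + 14 = 182.
Total exposure: 10 hours.
Posterior: α' = 30 + 182 = 212, β' = 12 + 10 = 22.
The posterior predictive for a window of length T is Negative Binomial with variance T·α'·(β'+T)/β'² = 9·212·31/484 = 14787/121.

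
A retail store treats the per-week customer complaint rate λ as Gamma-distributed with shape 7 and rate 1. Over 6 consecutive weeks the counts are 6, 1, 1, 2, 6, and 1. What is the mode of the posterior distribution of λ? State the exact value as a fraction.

Total count: 6 + 1 + 1 + 2 + 6 + 1 = 17.
Total exposure: 6 weeks.
By Gamma–Poisson conjugacy, the posterior is Gamma(α + Σx, β + Σt) = Gamma(7 + 17, 1 + 6) = Gamma(24, 7).
Posterior mode = (α'−1)/β' = 23/7.

23/7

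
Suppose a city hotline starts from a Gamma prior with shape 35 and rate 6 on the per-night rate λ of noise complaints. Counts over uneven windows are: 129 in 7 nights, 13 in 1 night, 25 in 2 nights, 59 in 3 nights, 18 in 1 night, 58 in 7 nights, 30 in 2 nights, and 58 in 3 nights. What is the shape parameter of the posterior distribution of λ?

425

Total count: 129 + 13 + 25 + 59 + 18 + 58 + 30 + 58 = 390.
Total exposure: 7 + 1 + 2 + 3 + 1 + 7 + 2 + 3 = 26 nights.
By Gamma–Poisson conjugacy, the posterior is Gamma(α + Σx, β + Σt) = Gamma(35 + 390, 6 + 26) = Gamma(425, 32).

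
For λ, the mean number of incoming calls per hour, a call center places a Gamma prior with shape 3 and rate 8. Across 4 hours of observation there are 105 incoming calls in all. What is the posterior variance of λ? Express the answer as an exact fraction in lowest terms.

3/4

Total count 105 over total exposure 4 hours.
Posterior: α' = 3 + 105 = 108, β' = 8 + 4 = 12.
Posterior variance = α'/β'² = 108/144 = 3/4.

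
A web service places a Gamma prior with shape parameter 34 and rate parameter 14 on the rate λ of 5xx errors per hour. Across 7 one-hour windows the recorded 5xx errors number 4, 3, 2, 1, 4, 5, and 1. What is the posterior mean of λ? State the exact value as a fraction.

Total count: 4 + 3 + 2 + 1 + 4 + 5 + 1 = 20.
Total exposure: 7 hours.
The Gamma prior is conjugate for the Poisson rate, so λ | data ~ Gamma(34+20, 14+7) = Gamma(54, 21).
Posterior mean = α'/β' = 54/21 = 18/7.

18/7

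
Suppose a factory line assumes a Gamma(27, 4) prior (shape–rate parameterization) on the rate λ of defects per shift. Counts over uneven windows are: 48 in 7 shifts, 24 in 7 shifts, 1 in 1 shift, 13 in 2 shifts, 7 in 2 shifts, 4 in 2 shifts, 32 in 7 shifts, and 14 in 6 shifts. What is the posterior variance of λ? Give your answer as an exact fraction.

85/722

Total count: 48 + 24 + 1 + 13 + 7 + 4 + 32 + 14 = 143.
Total exposure: 7 + 7 + 1 + 2 + 2 + 2 + 7 + 6 = 34 shifts.
Posterior: α' = 27 + 143 = 170, β' = 4 + 34 = 38.
Posterior variance = α'/β'² = 170/1444 = 85/722.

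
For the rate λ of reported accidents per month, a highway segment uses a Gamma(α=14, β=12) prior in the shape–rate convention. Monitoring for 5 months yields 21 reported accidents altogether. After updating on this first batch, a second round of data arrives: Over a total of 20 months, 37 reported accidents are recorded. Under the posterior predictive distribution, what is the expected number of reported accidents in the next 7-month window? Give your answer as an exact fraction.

504/37

Total count 21 over total exposure 5 months.
After the first batch: Gamma(14 + 21, 12 + 5) = Gamma(35, 17).
Total count 37 over total exposure 20 months.
After the second batch: Gamma(35 + 37, 17 + 20) = Gamma(72, 37).
Predictive mean over a 7-month window = T·E[λ|data] = 7·72/37 = 504/37.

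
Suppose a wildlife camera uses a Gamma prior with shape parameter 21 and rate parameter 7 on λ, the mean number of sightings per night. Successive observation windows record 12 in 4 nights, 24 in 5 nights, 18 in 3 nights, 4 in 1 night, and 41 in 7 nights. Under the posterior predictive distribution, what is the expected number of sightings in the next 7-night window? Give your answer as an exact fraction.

Total count: 12 + 24 + 18 + 4 + 41 = 99.
Total exposure: 4 + 5 + 3 + 1 + 7 = 20 nights.
The Gamma prior is conjugate for the Poisson rate, so λ | data ~ Gamma(21+99, 7+20) = Gamma(120, 27).
Predictive mean over a 7-night window = T·E[λ|data] = 7·120/27 = 280/9.

280/9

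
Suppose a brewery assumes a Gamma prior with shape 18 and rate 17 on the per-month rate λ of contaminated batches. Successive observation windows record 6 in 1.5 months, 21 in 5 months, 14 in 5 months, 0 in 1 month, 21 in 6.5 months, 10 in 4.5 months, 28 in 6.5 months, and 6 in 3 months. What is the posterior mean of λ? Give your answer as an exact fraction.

Total count: 6 + 21 + 14 + 0 + 21 + 10 + 28 + 6 = 106.
Total exposure: 1.5 + 5 + 5 + 1 + 6.5 + 4.5 + 6.5 + 3 = 33 months.
Conjugate update: add total count to the shape and total exposure to the rate, giving Gamma(124, 50).
Posterior mean = α'/β' = 124/50 = 62/25.

62/25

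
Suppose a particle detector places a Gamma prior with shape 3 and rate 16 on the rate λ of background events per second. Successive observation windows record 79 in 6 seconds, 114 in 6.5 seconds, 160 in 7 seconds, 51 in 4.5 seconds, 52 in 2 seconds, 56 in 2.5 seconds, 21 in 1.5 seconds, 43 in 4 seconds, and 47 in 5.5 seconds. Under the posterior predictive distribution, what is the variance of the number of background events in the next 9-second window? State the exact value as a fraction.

161508/1369

Total count: 79 + 114 + 160 + 51 + 52 + 56 + 21 + 43 + 47 = 623.
Total exposure: 6 + 6.5 + 7 + 4.5 + 2 + 2.5 + 1.5 + 4 + 5.5 = 39.5 seconds.
Conjugate update: add total count to the shape and total exposure to the rate, giving Gamma(626, 111/2).
The posterior predictive for a window of length T is Negative Binomial with variance T·α'·(β'+T)/β'² = 9·626·(129/2)/(12321/4) = 161508/1369.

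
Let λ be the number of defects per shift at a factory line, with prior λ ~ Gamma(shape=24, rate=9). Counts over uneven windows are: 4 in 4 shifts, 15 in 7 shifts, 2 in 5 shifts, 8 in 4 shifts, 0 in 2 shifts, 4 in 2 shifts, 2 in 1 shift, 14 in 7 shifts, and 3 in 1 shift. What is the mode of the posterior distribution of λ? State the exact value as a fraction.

Total count: 4 + 15 + 2 + 8 + 0 + 4 + 2 + 14 + 3 = 52.
Total exposure: 4 + 7 + 5 + 4 + 2 + 2 + 1 + 7 + 1 = 33 shifts.
Posterior: α' = 24 + 52 = 76, β' = 9 + 33 = 42.
Posterior mode = (α'−1)/β' = 75/42 = 25/14.

25/14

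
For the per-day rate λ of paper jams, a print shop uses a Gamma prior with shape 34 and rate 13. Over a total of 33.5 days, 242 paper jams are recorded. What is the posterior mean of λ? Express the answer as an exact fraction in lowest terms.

Total count 242 over total exposure 33.5 days.
Conjugate update: add total count to the shape and total exposure to the rate, giving Gamma(276, 93/2).
Posterior mean = α'/β' = 276/(93/2) = 184/31.

184/31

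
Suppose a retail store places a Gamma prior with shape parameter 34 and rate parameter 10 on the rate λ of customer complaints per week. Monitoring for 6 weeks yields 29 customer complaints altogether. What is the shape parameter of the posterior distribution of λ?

63

Total count 29 over total exposure 6 weeks.
Posterior: α' = 34 + 29 = 63, β' = 10 + 6 = 16.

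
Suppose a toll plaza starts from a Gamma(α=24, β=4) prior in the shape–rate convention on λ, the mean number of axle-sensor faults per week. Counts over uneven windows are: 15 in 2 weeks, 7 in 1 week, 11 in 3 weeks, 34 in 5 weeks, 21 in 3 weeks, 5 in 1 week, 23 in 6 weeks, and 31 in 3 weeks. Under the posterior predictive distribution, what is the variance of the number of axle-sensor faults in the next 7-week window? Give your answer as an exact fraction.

855/16

Total count: 15 + 7 + 11 + 34 + 21 + 5 + 23 + 31 = 147.
Total exposure: 2 + 1 + 3 + 5 + 3 + 1 + 6 + 3 = 24 weeks.
Gamma(α, β) with Poisson data over total exposure Σt gives posterior Gamma(α+Σx, β+Σt) = Gamma(171, 28).
The posterior predictive for a window of length T is Negative Binomial with variance T·α'·(β'+T)/β'² = 7·171·35/784 = 855/16.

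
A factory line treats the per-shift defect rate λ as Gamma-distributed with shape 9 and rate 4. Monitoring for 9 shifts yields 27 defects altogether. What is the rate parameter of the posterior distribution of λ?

13

Total count 27 over total exposure 9 shifts.
The Gamma prior is conjugate for the Poisson rate, so λ | data ~ Gamma(9+27, 4+9) = Gamma(36, 13).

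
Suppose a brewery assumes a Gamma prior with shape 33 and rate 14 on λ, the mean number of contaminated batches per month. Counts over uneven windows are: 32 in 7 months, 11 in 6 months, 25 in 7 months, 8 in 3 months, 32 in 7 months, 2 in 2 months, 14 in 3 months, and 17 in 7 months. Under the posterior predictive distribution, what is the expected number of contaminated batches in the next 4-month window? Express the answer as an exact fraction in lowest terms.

87/7

Total count: 32 + 11 + 25 + 8 + 32 + 2 + 14 + 17 = 141.
Total exposure: 7 + 6 + 7 + 3 + 7 + 2 + 3 + 7 = 42 months.
Conjugate update: add total count to the shape and total exposure to the rate, giving Gamma(174, 56).
Predictive mean over a 4-month window = T·E[λ|data] = 4·174/56 = 87/7.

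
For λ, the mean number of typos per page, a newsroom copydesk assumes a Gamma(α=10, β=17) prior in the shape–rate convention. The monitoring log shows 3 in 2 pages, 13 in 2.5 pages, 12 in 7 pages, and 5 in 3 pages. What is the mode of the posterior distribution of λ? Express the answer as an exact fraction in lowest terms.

4/3

Total count: 3 + 13 + 12 + 5 = 33.
Total exposure: 2 + 2.5 + 7 + 3 = 14.5 pages.
The Gamma prior is conjugate for the Poisson rate, so λ | data ~ Gamma(10+33, 17+14.5) = Gamma(43, 63/2).
Posterior mode = (α'−1)/β' = 42/(63/2) = 4/3.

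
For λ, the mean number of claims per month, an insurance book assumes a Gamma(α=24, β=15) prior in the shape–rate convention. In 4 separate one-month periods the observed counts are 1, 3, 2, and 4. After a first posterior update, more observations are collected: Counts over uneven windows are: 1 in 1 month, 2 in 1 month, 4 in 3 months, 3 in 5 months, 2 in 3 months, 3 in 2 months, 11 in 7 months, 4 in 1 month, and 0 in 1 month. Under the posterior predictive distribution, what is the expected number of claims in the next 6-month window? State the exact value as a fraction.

Total count: 1 + 3 + 2 + 4 = 10.
Total exposure: 4 months.
After the first batch: Gamma(24 + 10, 15 + 4) = Gamma(34, 19).
Total count: 1 + 2 + 4 + 3 + 2 + 3 + 11 + 4 + 0 = 30.
Total exposure: 1 + 1 + 3 + 5 + 3 + 2 + 7 + 1 + 1 = 24 months.
After the second batch: Gamma(34 + 30, 19 + 24) = Gamma(64, 43).
Predictive mean over a 6-month window = T·E[λ|data] = 6·64/43 = 384/43.

384/43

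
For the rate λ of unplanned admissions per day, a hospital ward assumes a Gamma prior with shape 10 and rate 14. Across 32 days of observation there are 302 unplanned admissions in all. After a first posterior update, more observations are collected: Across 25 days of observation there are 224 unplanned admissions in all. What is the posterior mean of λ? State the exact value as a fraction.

Total count 302 over total exposure 32 days.
After the first batch: Gamma(10 + 302, 14 + 32) = Gamma(312, 46).
Total count 224 over total exposure 25 days.
After the second batch: Gamma(312 + 224, 46 + 25) = Gamma(536, 71).
Posterior mean = α'/β' = 536/71.

536/71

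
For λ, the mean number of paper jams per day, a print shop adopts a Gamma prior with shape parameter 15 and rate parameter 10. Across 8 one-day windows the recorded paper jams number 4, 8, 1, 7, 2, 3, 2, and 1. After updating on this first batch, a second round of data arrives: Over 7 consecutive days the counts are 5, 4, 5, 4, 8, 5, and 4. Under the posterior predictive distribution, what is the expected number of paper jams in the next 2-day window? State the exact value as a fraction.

156/25

Total count: 4 + 8 + 1 + 7 + 2 + 3 + 2 + 1 = 28.
Total exposure: 8 days.
After the first batch: Gamma(15 + 28, 10 + 8) = Gamma(43, 18).
Total count: 5 + 4 + 5 + 4 + 8 + 5 + 4 = 35.
Total exposure: 7 days.
After the second batch: Gamma(43 + 35, 18 + 7) = Gamma(78, 25).
Predictive mean over a 2-day window = T·E[λ|data] = 2·78/25 = 156/25.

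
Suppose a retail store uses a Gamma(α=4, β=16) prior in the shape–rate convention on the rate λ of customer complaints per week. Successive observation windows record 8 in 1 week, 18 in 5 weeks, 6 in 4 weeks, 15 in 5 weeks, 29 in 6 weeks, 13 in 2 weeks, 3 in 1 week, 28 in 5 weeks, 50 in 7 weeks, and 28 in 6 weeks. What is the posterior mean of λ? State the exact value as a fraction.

Total count: 8 + 18 + 6 + 15 + 29 + 13 + 3 + 28 + 50 + 28 = 198.
Total exposure: 1 + 5 + 4 + 5 + 6 + 2 + 1 + 5 + 7 + 6 = 42 weeks.
Posterior: α' = 4 + 198 = 202, β' = 16 + 42 = 58.
Posterior mean = α'/β' = 202/58 = 101/29.

101/29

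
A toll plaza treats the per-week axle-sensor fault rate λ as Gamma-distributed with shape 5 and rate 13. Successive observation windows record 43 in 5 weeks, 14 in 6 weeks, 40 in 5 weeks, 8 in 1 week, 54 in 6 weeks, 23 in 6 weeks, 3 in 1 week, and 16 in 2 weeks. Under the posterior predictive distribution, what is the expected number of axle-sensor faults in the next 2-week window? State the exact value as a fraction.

Total count: 43 + 14 + 40 + 8 + 54 + 23 + 3 + 16 = 201.
Total exposure: 5 + 6 + 5 + 1 + 6 + 6 + 1 + 2 = 32 weeks.
Posterior: α' = 5 + 201 = 206, β' = 13 + 32 = 45.
Predictive mean over a 2-week window = T·E[λ|data] = 2·206/45 = 412/45.

412/45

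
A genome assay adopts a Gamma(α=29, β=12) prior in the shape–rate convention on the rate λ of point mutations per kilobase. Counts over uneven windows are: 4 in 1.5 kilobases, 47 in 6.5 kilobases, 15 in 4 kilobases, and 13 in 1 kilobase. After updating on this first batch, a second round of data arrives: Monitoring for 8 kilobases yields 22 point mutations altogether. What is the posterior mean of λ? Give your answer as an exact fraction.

Total count: 4 + 47 + 15 + 13 = 79.
Total exposure: 1.5 + 6.5 + 4 + 1 = 13 kilobases.
After the first batch: Gamma(29 + 79, 12 + 13) = Gamma(108, 25).
Total count 22 over total exposure 8 kilobases.
After the second batch: Gamma(108 + 22, 25 + 8) = Gamma(130, 33).
Posterior mean = α'/β' = 130/33.

130/33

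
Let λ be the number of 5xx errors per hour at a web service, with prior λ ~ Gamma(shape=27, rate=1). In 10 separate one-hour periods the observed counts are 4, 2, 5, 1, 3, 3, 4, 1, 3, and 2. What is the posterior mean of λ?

5

Total count: 4 + 2 + 5 + 1 + 3 + 3 + 4 + 1 + 3 + 2 = 28.
Total exposure: 10 hours.
Gamma(α, β) with Poisson data over total exposure Σt gives posterior Gamma(α+Σx, β+Σt) = Gamma(55, 11).
Posterior mean = α'/β' = 55/11 = 5.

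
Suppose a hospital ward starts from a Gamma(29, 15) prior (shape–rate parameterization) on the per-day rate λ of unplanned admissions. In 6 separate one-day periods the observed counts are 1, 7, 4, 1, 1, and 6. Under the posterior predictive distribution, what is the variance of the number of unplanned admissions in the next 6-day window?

18

Total count: 1 + 7 + 4 + 1 + 1 + 6 = 20.
Total exposure: 6 days.
Posterior: α' = 29 + 20 = 49, β' = 15 + 6 = 21.
The posterior predictive for a window of length T is Negative Binomial with variance T·α'·(β'+T)/β'² = 6·49·27/441 = 18.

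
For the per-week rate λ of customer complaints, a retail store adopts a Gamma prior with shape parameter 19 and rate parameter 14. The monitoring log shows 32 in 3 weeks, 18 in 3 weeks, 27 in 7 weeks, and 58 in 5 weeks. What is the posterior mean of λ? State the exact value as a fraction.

77/16

Total count: 32 + 18 + 27 + 58 = 135.
Total exposure: 3 + 3 + 7 + 5 = 18 weeks.
Conjugate update: add total count to the shape and total exposure to the rate, giving Gamma(154, 32).
Posterior mean = α'/β' = 154/32 = 77/16.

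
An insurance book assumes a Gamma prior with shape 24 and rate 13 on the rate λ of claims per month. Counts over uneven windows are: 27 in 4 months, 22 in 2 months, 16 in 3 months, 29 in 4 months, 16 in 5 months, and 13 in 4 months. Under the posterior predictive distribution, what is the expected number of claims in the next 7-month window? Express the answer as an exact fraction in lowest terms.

147/5

Total count: 27 + 22 + 16 + 29 + 16 + 13 = 123.
Total exposure: 4 + 2 + 3 + 4 + 5 + 4 = 22 months.
Gamma(α, β) with Poisson data over total exposure Σt gives posterior Gamma(α+Σx, β+Σt) = Gamma(147, 35).
Predictive mean over a 7-month window = T·E[λ|data] = 7·147/35 = 147/5.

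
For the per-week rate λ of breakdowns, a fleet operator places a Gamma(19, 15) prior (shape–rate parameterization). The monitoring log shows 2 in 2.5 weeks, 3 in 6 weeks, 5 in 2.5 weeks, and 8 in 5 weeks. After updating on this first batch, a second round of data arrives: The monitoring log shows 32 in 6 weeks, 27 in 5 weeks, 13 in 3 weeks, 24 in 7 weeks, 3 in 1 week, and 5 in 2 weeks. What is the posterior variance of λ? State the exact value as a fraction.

141/3025

Total count: 2 + 3 + 5 + 8 = 18.
Total exposure: 2.5 + 6 + 2.5 + 5 = 16 weeks.
After the first batch: Gamma(19 + 18, 15 + 16) = Gamma(37, 31).
Total count: 32 + 27 + 13 + 24 + 3 + 5 = 104.
Total exposure: 6 + 5 + 3 + 7 + 1 + 2 = 24 weeks.
After the second batch: Gamma(37 + 104, 31 + 24) = Gamma(141, 55).
Posterior variance = α'/β'² = 141/3025.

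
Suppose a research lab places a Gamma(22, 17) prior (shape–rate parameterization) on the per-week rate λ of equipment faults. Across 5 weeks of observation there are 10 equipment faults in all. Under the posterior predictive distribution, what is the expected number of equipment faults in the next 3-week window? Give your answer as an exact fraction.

Total count 10 over total exposure 5 weeks.
The Gamma prior is conjugate for the Poisson rate, so λ | data ~ Gamma(22+10, 17+5) = Gamma(32, 22).
Predictive mean over a 3-week window = T·E[λ|data] = 3·32/22 = 48/11.

48/11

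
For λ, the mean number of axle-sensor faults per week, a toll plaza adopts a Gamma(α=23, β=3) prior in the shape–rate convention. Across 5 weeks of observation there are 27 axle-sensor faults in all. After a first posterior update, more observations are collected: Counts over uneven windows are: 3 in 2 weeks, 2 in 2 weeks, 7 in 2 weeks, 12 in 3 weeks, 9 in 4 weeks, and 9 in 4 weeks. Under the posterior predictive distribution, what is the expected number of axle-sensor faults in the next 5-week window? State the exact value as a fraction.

Total count 27 over total exposure 5 weeks.
After the first batch: Gamma(23 + 27, 3 + 5) = Gamma(50, 8).
Total count: 3 + 2 + 7 + 12 + 9 + 9 = 42.
Total exposure: 2 + 2 + 2 + 3 + 4 + 4 = 17 weeks.
After the second batch: Gamma(50 + 42, 8 + 17) = Gamma(92, 25).
Predictive mean over a 5-week window = T·E[λ|data] = 5·92/25 = 92/5.

92/5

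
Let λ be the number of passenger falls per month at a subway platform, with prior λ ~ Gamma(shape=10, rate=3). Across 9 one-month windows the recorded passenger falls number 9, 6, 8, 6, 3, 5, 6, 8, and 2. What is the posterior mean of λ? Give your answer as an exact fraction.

Total count: 9 + 6 + 8 + 6 + 3 + 5 + 6 + 8 + 2 = 53.
Total exposure: 9 months.
Gamma(α, β) with Poisson data over total exposure Σt gives posterior Gamma(α+Σx, β+Σt) = Gamma(63, 12).
Posterior mean = α'/β' = 63/12 = 21/4.

21/4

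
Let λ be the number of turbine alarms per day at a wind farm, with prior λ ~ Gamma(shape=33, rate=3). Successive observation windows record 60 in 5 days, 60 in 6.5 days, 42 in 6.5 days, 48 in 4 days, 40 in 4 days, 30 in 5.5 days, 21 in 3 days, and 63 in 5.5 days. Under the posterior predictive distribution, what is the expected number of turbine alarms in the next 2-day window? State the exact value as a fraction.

794/43

Total count: 60 + 60 + 42 + 48 + 40 + 30 + 21 + 63 = 364.
Total exposure: 5 + 6.5 + 6.5 + 4 + 4 + 5.5 + 3 + 5.5 = 40 days.
Gamma(α, β) with Poisson data over total exposure Σt gives posterior Gamma(α+Σx, β+Σt) = Gamma(397, 43).
Predictive mean over a 2-day window = T·E[λ|data] = 2·397/43 = 794/43.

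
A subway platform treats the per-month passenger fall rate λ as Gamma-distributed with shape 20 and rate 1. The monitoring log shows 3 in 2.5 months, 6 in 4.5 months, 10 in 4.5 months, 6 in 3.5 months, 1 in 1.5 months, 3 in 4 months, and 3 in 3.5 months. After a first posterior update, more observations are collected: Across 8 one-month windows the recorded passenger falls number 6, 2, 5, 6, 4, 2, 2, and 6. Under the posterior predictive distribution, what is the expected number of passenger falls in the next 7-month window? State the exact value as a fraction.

Total count: 3 + 6 + 10 + 6 + 1 + 3 + 3 = 32.
Total exposure: 2.5 + 4.5 + 4.5 + 3.5 + 1.5 + 4 + 3.5 = 24 months.
After the first batch: Gamma(20 + 32, 1 + 24) = Gamma(52, 25).
Total count: 6 + 2 + 5 + 6 + 4 + 2 + 2 + 6 = 33.
Total exposure: 8 months.
After the second batch: Gamma(52 + 33, 25 + 8) = Gamma(85, 33).
Predictive mean over a 7-month window = T·E[λ|data] = 7·85/33 = 595/33.

595/33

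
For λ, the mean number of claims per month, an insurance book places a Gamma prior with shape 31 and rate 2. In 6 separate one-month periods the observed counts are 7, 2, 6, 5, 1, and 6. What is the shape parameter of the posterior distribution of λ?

58

Total count: 7 + 2 + 6 + 5 + 1 + 6 = 27.
Total exposure: 6 months.
The Gamma prior is conjugate for the Poisson rate, so λ | data ~ Gamma(31+27, 2+6) = Gamma(58, 8).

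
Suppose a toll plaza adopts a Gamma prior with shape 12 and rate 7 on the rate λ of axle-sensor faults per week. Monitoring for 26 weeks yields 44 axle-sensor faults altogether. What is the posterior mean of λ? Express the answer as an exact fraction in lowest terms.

56/33

Total count 44 over total exposure 26 weeks.
By Gamma–Poisson conjugacy, the posterior is Gamma(α + Σx, β + Σt) = Gamma(12 + 44, 7 + 26) = Gamma(56, 33).
Posterior mean = α'/β' = 56/33.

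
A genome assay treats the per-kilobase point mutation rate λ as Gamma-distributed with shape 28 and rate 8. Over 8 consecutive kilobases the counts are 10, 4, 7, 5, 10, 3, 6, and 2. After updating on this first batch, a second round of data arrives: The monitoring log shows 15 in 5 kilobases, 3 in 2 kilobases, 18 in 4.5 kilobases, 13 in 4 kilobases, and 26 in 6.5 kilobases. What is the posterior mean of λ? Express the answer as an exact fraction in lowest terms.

Total count: 10 + 4 + 7 + 5 + 10 + 3 + 6 + 2 = 47.
Total exposure: 8 kilobases.
After the first batch: Gamma(28 + 47, 8 + 8) = Gamma(75, 16).
Total count: 15 + 3 + 18 + 13 + 26 = 75.
Total exposure: 5 + 2 + 4.5 + 4 + 6.5 = 22 kilobases.
After the second batch: Gamma(75 + 75, 16 + 22) = Gamma(150, 38).
Posterior mean = α'/β' = 150/38 = 75/19.

75/19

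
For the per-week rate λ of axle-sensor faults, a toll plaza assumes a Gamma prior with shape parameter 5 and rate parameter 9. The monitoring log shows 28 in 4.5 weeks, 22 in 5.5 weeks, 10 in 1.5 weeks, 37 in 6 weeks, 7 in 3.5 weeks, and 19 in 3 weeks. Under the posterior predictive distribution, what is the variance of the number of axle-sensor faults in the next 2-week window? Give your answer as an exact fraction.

Total count: 28 + 22 + 10 + 37 + 7 + 19 = 123.
Total exposure: 4.5 + 5.5 + 1.5 + 6 + 3.5 + 3 = 24 weeks.
Posterior: α' = 5 + 123 = 128, β' = 9 + 24 = 33.
The posterior predictive for a window of length T is Negative Binomial with variance T·α'·(β'+T)/β'² = 2·128·35/1089 = 8960/1089.

8960/1089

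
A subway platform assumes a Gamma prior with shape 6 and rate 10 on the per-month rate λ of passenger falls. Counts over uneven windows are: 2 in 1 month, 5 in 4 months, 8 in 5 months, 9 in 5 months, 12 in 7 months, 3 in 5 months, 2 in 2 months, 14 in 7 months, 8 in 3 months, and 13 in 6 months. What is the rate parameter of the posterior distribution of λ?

55

Total count: 2 + 5 + 8 + 9 + 12 + 3 + 2 + 14 + 8 + 13 = 76.
Total exposure: 1 + 4 + 5 + 5 + 7 + 5 + 2 + 7 + 3 + 6 = 45 months.
Conjugate update: add total count to the shape and total exposure to the rate, giving Gamma(82, 55).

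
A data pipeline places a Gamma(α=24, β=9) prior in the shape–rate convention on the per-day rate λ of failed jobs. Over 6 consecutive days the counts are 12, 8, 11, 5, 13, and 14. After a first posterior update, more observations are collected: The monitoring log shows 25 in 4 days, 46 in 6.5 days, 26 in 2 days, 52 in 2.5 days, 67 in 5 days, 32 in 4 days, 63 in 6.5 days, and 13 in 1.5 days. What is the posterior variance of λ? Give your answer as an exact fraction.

Total count: 12 + 8 + 11 + 5 + 13 + 14 = 63.
Total exposure: 6 days.
After the first batch: Gamma(24 + 63, 9 + 6) = Gamma(87, 15).
Total count: 25 + 46 + 26 + 52 + 67 + 32 + 63 + 13 = 324.
Total exposure: 4 + 6.5 + 2 + 2.5 + 5 + 4 + 6.5 + 1.5 = 32 days.
After the second batch: Gamma(87 + 324, 15 + 32) = Gamma(411, 47).
Posterior variance = α'/β'² = 411/2209.

411/2209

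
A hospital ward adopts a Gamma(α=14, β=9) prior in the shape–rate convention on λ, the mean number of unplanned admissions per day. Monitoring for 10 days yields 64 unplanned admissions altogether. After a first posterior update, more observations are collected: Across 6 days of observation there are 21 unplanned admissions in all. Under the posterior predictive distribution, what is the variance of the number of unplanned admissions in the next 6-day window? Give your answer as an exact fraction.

Total count 64 over total exposure 10 days.
After the first batch: Gamma(14 + 64, 9 + 10) = Gamma(78, 19).
Total count 21 over total exposure 6 days.
After the second batch: Gamma(78 + 21, 19 + 6) = Gamma(99, 25).
The posterior predictive for a window of length T is Negative Binomial with variance T·α'·(β'+T)/β'² = 6·99·31/625 = 18414/625.

18414/625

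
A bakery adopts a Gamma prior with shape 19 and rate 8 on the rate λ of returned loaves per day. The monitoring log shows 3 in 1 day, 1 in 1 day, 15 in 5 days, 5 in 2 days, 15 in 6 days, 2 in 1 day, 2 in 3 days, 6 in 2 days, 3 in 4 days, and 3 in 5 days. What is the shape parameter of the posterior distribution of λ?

74

Total count: 3 + 1 + 15 + 5 + 15 + 2 + 2 + 6 + 3 + 3 = 55.
Total exposure: 1 + 1 + 5 + 2 + 6 + 1 + 3 + 2 + 4 + 5 = 30 days.
The Gamma prior is conjugate for the Poisson rate, so λ | data ~ Gamma(19+55, 8+30) = Gamma(74, 38).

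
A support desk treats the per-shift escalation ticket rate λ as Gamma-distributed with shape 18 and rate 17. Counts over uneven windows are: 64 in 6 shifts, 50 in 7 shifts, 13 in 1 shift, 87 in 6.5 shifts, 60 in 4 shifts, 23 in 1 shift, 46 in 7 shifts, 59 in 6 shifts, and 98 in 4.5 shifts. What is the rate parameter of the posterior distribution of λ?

60

Total count: 64 + 50 + 13 + 87 + 60 + 23 + 46 + 59 + 98 = 500.
Total exposure: 6 + 7 + 1 + 6.5 + 4 + 1 + 7 + 6 + 4.5 = 43 shifts.
Posterior: α' = 18 + 500 = 518, β' = 17 + 43 = 60.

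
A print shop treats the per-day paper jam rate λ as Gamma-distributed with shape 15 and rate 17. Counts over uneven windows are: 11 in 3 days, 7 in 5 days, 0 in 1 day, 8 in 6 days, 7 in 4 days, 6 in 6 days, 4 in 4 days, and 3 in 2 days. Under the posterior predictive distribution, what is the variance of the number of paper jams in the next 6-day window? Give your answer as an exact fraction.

549/64

Total count: 11 + 7 + 0 + 8 + 7 + 6 + 4 + 3 = 46.
Total exposure: 3 + 5 + 1 + 6 + 4 + 6 + 4 + 2 = 31 days.
Gamma(α, β) with Poisson data over total exposure Σt gives posterior Gamma(α+Σx, β+Σt) = Gamma(61, 48).
The posterior predictive for a window of length T is Negative Binomial with variance T·α'·(β'+T)/β'² = 6·61·54/2304 = 549/64.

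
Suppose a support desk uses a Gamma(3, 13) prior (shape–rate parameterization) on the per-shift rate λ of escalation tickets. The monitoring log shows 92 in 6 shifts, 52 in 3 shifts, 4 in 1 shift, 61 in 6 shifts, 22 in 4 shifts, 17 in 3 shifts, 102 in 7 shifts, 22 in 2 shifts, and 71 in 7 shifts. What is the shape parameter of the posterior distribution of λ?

446

Total count: 92 + 52 + 4 + 61 + 22 + 17 + 102 + 22 + 71 = 443.
Total exposure: 6 + 3 + 1 + 6 + 4 + 3 + 7 + 2 + 7 = 39 shifts.
By Gamma–Poisson conjugacy, the posterior is Gamma(α + Σx, β + Σt) = Gamma(3 + 443, 13 + 39) = Gamma(446, 52).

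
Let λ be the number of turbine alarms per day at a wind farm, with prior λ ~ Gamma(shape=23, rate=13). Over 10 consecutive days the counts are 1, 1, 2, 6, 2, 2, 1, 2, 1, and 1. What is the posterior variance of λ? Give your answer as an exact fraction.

Total count: 1 + 1 + 2 + 6 + 2 + 2 + 1 + 2 + 1 + 1 = 19.
Total exposure: 10 days.
Posterior: α' = 23 + 19 = 42, β' = 13 + 10 = 23.
Posterior variance = α'/β'² = 42/529.

42/529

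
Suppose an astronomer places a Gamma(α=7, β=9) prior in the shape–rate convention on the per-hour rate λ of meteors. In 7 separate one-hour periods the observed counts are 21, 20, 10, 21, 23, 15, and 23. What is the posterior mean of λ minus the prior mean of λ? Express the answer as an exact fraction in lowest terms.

Total count: 21 + 20 + 10 + 21 + 23 + 15 + 23 = 133.
Total exposure: 7 hours.
Posterior: α' = 7 + 133 = 140, β' = 9 + 7 = 16.
Posterior mean = 140/16 = 35/4; prior mean = 7/9 = 7/9. Difference = 35/4 − 7/9 = 287/36.

287/36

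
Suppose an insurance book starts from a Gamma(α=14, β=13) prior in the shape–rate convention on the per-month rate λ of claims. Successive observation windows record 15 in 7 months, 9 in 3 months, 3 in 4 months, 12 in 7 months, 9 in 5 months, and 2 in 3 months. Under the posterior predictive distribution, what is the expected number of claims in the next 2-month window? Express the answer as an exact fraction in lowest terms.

Total count: 15 + 9 + 3 + 12 + 9 + 2 = 50.
Total exposure: 7 + 3 + 4 + 7 + 5 + 3 = 29 months.
By Gamma–Poisson conjugacy, the posterior is Gamma(α + Σx, β + Σt) = Gamma(14 + 50, 13 + 29) = Gamma(64, 42).
Predictive mean over a 2-month window = T·E[λ|data] = 2·64/42 = 64/21.

64/21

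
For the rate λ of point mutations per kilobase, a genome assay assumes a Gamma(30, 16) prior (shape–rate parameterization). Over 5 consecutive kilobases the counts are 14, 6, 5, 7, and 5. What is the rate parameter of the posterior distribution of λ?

Total count: 14 + 6 + 5 + 7 + 5 = 37.
Total exposure: 5 kilobases.
The Gamma prior is conjugate for the Poisson rate, so λ | data ~ Gamma(30+37, 16+5) = Gamma(67, 21).

21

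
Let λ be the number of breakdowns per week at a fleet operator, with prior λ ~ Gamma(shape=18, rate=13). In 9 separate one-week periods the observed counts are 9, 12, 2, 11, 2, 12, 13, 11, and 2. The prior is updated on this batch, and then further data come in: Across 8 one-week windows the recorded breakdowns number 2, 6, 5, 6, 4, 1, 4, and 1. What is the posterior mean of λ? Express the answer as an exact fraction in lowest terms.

Total count: 9 + 12 + 2 + 11 + 2 + 12 + 13 + 11 + 2 = 74.
Total exposure: 9 weeks.
After the first batch: Gamma(18 + 74, 13 + 9) = Gamma(92, 22).
Total count: 2 + 6 + 5 + 6 + 4 + 1 + 4 + 1 = 29.
Total exposure: 8 weeks.
After the second batch: Gamma(92 + 29, 22 + 8) = Gamma(121, 30).
Posterior mean = α'/β' = 121/30.

121/30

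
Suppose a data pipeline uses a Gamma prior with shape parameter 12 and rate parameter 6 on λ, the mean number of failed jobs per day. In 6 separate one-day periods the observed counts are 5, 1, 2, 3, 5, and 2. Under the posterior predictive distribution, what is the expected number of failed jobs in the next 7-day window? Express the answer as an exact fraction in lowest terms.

Total count: 5 + 1 + 2 + 3 + 5 + 2 = 18.
Total exposure: 6 days.
Gamma(α, β) with Poisson data over total exposure Σt gives posterior Gamma(α+Σx, β+Σt) = Gamma(30, 12).
Predictive mean over a 7-day window = T·E[λ|data] = 7·30/12 = 35/2.

35/2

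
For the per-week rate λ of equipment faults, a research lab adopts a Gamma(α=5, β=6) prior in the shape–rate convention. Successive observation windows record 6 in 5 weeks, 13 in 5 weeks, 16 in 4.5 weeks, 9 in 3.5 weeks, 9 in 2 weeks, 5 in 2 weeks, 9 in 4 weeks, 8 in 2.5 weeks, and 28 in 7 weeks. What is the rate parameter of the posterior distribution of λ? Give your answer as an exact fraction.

83/2

Total count: 6 + 13 + 16 + 9 + 9 + 5 + 9 + 8 + 28 = 103.
Total exposure: 5 + 5 + 4.5 + 3.5 + 2 + 2 + 4 + 2.5 + 7 = 35.5 weeks.
The Gamma prior is conjugate for the Poisson rate, so λ | data ~ Gamma(5+103, 6+35.5) = Gamma(108, 83/2).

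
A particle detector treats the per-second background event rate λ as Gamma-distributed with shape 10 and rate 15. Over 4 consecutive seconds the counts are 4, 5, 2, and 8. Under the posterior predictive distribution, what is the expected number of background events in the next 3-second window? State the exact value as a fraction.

Total count: 4 + 5 + 2 + 8 = 19.
Total exposure: 4 seconds.
The Gamma prior is conjugate for the Poisson rate, so λ | data ~ Gamma(10+19, 15+4) = Gamma(29, 19).
Predictive mean over a 3-second window = T·E[λ|data] = 3·29/19 = 87/19.

87/19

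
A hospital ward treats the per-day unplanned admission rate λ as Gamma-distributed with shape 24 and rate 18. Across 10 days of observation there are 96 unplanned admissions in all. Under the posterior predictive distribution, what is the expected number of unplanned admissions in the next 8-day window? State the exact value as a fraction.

Total count 96 over total exposure 10 days.
Conjugate update: add total count to the shape and total exposure to the rate, giving Gamma(120, 28).
Predictive mean over an 8-day window = T·E[λ|data] = 8·120/28 = 240/7.

240/7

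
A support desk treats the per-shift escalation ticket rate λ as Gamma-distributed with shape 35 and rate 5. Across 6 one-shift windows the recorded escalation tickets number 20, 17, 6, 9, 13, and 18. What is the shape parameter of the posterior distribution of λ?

Total count: 20 + 17 + 6 + 9 + 13 + 18 = 83.
Total exposure: 6 shifts.
Conjugate update: add total count to the shape and total exposure to the rate, giving Gamma(118, 11).

118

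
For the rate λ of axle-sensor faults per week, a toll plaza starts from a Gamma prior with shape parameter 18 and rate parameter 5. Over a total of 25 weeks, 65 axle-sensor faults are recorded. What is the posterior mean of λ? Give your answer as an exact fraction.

83/30

Total count 65 over total exposure 25 weeks.
The Gamma prior is conjugate for the Poisson rate, so λ | data ~ Gamma(18+65, 5+25) = Gamma(83, 30).
Posterior mean = α'/β' = 83/30.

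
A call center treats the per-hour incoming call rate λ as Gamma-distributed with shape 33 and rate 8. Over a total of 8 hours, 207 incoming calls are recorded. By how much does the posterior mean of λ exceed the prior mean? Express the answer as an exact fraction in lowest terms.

Total count 207 over total exposure 8 hours.
By Gamma–Poisson conjugacy, the posterior is Gamma(α + Σx, β + Σt) = Gamma(33 + 207, 8 + 8) = Gamma(240, 16).
Posterior mean = 240/16 = 15; prior mean = 33/8 = 33/8. Difference = 15 − 33/8 = 87/8.

87/8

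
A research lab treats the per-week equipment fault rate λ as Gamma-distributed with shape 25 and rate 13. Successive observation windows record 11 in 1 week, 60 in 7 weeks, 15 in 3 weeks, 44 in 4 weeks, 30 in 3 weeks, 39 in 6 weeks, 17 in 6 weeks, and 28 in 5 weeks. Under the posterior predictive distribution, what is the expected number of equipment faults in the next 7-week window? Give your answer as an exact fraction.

1883/48

Total count: 11 + 60 + 15 + 44 + 30 + 39 + 17 + 28 = 244.
Total exposure: 1 + 7 + 3 + 4 + 3 + 6 + 6 + 5 = 35 weeks.
By Gamma–Poisson conjugacy, the posterior is Gamma(α + Σx, β + Σt) = Gamma(25 + 244, 13 + 35) = Gamma(269, 48).
Predictive mean over a 7-week window = T·E[λ|data] = 7·269/48 = 1883/48.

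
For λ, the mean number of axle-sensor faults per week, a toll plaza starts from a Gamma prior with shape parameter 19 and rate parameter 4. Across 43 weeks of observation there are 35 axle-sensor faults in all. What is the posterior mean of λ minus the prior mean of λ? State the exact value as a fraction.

-677/188

Total count 35 over total exposure 43 weeks.
Posterior: α' = 19 + 35 = 54, β' = 4 + 43 = 47.
Posterior mean = 54/47 = 54/47; prior mean = 19/4 = 19/4. Difference = 54/47 − 19/4 = -677/188.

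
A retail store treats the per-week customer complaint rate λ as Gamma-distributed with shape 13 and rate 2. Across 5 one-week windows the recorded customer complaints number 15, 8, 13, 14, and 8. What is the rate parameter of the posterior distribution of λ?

Total count: 15 + 8 + 13 + 14 + 8 = 58.
Total exposure: 5 weeks.
By Gamma–Poisson conjugacy, the posterior is Gamma(α + Σx, β + Σt) = Gamma(13 + 58, 2 + 5) = Gamma(71, 7).

7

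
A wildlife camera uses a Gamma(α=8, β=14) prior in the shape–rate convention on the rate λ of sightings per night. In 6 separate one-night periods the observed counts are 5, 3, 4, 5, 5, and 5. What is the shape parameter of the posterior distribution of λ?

Total count: 5 + 3 + 4 + 5 + 5 + 5 = 27.
Total exposure: 6 nights.
Posterior: α' = 8 + 27 = 35, β' = 14 + 6 = 20.

35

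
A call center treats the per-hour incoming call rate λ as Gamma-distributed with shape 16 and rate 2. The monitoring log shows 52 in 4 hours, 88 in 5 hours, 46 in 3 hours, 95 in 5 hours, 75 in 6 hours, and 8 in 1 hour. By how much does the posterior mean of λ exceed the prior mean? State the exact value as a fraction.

Total count: 52 + 88 + 46 + 95 + 75 + 8 = 364.
Total exposure: 4 + 5 + 3 + 5 + 6 + 1 = 24 hours.
Gamma(α, β) with Poisson data over total exposure Σt gives posterior Gamma(α+Σx, β+Σt) = Gamma(380, 26).
Posterior mean = 380/26 = 190/13; prior mean = 16/2 = 8. Difference = 190/13 − 8 = 86/13.

86/13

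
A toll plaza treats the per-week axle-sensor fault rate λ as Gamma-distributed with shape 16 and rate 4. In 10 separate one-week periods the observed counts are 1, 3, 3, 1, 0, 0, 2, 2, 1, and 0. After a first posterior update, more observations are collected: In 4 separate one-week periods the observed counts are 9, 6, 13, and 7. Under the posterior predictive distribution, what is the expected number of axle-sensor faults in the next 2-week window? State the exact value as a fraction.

64/9

Total count: 1 + 3 + 3 + 1 + 0 + 0 + 2 + 2 + 1 + 0 = 13.
Total exposure: 10 weeks.
After the first batch: Gamma(16 + 13, 4 + 10) = Gamma(29, 14).
Total count: 9 + 6 + 13 + 7 = 35.
Total exposure: 4 weeks.
After the second batch: Gamma(29 + 35, 14 + 4) = Gamma(64, 18).
Predictive mean over a 2-week window = T·E[λ|data] = 2·64/18 = 64/9.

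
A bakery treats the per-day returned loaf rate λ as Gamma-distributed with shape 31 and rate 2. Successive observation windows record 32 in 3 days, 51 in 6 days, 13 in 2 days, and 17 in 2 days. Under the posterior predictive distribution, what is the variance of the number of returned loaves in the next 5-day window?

Total count: 32 + 51 + 13 + 17 = 113.
Total exposure: 3 + 6 + 2 + 2 = 13 days.
The Gamma prior is conjugate for the Poisson rate, so λ | data ~ Gamma(31+113, 2+13) = Gamma(144, 15).
The posterior predictive for a window of length T is Negative Binomial with variance T·α'·(β'+T)/β'² = 5·144·20/225 = 64.

64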